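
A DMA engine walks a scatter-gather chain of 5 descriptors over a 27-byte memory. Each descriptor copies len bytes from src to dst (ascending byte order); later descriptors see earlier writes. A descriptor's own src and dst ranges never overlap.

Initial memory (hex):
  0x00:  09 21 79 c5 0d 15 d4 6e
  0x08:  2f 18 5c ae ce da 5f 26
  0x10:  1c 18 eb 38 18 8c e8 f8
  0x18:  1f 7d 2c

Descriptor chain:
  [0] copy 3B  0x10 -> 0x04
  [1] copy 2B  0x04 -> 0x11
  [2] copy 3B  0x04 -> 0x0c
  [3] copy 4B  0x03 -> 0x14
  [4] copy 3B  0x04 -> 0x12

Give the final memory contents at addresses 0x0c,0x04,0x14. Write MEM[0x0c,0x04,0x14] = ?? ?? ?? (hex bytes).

[0] 0x10->0x04 len=3 : 1c 18 eb
[1] 0x04->0x11 len=2 : 1c 18
[2] 0x04->0x0c len=3 : 1c 18 eb
[3] 0x03->0x14 len=4 : c5 1c 18 eb
[4] 0x04->0x12 len=3 : 1c 18 eb
query mem[0x0c]=0x1c, mem[0x04]=0x1c, mem[0x14]=0xeb

MEM[0x0c,0x04,0x14] = 1c 1c eb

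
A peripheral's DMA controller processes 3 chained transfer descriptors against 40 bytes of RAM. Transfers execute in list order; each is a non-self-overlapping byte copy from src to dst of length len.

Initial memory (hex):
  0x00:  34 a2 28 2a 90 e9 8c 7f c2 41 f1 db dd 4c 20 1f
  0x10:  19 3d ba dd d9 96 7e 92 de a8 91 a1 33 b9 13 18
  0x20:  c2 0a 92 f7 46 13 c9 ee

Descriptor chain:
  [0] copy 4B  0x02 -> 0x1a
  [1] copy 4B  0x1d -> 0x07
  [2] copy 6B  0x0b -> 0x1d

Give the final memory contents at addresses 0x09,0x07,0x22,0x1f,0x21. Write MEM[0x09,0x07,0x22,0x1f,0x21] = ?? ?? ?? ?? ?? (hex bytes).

MEM[0x09,0x07,0x22,0x1f,0x21] = 18 e9 19 4c 1f

[0] 0x02->0x1a len=4 : 28 2a 90 e9
[1] 0x1d->0x07 len=4 : e9 13 18 c2
[2] 0x0b->0x1d len=6 : db dd 4c 20 1f 19
query mem[0x09]=0x18, mem[0x07]=0xe9, mem[0x22]=0x19, mem[0x1f]=0x4c, mem[0x21]=0x1f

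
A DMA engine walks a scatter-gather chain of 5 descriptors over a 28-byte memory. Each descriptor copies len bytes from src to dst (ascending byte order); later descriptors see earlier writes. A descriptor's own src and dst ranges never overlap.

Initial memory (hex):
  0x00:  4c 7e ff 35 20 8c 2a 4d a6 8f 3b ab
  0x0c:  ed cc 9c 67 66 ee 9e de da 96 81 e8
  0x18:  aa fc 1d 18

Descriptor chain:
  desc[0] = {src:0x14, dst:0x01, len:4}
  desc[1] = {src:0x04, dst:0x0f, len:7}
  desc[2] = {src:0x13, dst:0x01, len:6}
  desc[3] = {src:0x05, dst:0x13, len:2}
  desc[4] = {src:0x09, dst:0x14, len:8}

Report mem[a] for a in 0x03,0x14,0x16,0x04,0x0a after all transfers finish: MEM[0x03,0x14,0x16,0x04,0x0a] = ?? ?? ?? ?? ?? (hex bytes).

#0 dst[0x01+4] := {0xda,0x96,0x81,0xe8}
#1 dst[0x0f+7] := {0xe8,0x8c,0x2a,0x4d,0xa6,0x8f,0x3b}
#2 dst[0x01+6] := {0xa6,0x8f,0x3b,0x81,0xe8,0xaa}
#3 dst[0x13+2] := {0xe8,0xaa}
#4 dst[0x14+8] := {0x8f,0x3b,0xab,0xed,0xcc,0x9c,0xe8,0x8c}
query mem[0x03]=0x3b, mem[0x14]=0x8f, mem[0x16]=0xab, mem[0x04]=0x81, mem[0x0a]=0x3b

MEM[0x03,0x14,0x16,0x04,0x0a] = 3b 8f ab 81 3b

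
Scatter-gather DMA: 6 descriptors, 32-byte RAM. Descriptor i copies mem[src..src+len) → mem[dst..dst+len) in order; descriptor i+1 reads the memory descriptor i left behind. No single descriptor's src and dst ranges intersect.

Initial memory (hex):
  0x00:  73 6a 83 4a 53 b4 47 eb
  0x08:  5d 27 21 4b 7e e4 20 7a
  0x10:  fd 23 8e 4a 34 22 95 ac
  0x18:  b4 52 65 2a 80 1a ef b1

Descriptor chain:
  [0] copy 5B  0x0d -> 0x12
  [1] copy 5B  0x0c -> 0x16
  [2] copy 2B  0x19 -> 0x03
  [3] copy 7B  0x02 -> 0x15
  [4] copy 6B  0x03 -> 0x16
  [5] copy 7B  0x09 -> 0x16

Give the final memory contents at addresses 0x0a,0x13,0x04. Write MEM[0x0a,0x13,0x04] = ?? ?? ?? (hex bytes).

[0] 0x0d->0x12 len=5 : e4 20 7a fd 23
[1] 0x0c->0x16 len=5 : 7e e4 20 7a fd
[2] 0x19->0x03 len=2 : 7a fd
[3] 0x02->0x15 len=7 : 83 7a fd b4 47 eb 5d
[4] 0x03->0x16 len=6 : 7a fd b4 47 eb 5d
[5] 0x09->0x16 len=7 : 27 21 4b 7e e4 20 7a
query mem[0x0a]=0x21, mem[0x13]=0x20, mem[0x04]=0xfd

MEM[0x0a,0x13,0x04] = 21 20 fd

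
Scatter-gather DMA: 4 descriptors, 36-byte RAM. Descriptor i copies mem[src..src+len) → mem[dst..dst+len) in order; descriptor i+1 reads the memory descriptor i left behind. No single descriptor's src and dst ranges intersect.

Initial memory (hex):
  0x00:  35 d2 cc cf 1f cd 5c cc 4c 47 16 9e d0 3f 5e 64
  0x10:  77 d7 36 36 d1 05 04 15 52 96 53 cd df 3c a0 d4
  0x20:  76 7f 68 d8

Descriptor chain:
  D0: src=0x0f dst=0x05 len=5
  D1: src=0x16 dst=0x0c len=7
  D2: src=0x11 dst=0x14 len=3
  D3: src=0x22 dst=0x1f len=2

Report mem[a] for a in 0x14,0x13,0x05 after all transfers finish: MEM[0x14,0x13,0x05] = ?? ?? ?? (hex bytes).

MEM[0x14,0x13,0x05] = cd 36 64

[0] 0x0f->0x05 len=5 : 64 77 d7 36 36
[1] 0x16->0x0c len=7 : 04 15 52 96 53 cd df
[2] 0x11->0x14 len=3 : cd df 36
[3] 0x22->0x1f len=2 : 68 d8
query mem[0x14]=0xcd, mem[0x13]=0x36, mem[0x05]=0x64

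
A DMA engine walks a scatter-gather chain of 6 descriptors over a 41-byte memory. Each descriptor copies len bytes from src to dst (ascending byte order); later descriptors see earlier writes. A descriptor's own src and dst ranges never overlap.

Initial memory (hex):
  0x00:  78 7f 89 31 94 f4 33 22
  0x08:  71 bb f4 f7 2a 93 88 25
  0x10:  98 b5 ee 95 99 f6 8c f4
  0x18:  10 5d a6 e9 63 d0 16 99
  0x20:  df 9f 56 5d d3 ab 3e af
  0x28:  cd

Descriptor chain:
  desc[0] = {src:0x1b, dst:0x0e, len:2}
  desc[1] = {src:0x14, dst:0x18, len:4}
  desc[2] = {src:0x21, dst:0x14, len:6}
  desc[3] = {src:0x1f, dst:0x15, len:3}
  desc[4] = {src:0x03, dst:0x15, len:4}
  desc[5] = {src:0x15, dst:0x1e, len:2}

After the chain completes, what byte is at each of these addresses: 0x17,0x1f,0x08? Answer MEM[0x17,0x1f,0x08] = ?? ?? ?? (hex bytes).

  after D0: wrote 2B at 0x0e = e963
  after D1: wrote 4B at 0x18 = 99f68cf4
  after D2: wrote 6B at 0x14 = 9f565dd3ab3e
  after D3: wrote 3B at 0x15 = 99df9f
  after D4: wrote 4B at 0x15 = 3194f433
  after D5: wrote 2B at 0x1e = 3194
query mem[0x17]=0xf4, mem[0x1f]=0x94, mem[0x08]=0x71

MEM[0x17,0x1f,0x08] = f4 94 71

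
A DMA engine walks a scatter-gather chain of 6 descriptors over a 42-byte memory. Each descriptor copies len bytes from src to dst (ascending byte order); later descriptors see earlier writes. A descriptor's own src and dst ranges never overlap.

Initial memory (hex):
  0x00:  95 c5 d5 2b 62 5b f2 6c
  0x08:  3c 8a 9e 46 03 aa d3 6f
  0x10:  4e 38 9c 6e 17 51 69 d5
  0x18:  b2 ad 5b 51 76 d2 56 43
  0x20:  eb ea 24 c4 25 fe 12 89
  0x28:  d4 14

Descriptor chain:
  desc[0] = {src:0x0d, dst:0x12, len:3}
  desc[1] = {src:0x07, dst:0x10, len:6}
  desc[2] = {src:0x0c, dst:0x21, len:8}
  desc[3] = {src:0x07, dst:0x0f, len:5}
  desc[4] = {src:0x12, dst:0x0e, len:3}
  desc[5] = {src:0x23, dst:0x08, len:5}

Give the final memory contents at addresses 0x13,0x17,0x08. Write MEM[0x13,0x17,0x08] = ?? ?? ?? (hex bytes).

  after D0: wrote 3B at 0x12 = aad36f
  after D1: wrote 6B at 0x10 = 6c3c8a9e4603
  after D2: wrote 8B at 0x21 = 03aad36f6c3c8a9e
  after D3: wrote 5B at 0x0f = 6c3c8a9e46
  after D4: wrote 3B at 0x0e = 9e4646
  after D5: wrote 5B at 0x08 = d36f6c3c8a
query mem[0x13]=0x46, mem[0x17]=0xd5, mem[0x08]=0xd3

MEM[0x13,0x17,0x08] = 46 d5 d3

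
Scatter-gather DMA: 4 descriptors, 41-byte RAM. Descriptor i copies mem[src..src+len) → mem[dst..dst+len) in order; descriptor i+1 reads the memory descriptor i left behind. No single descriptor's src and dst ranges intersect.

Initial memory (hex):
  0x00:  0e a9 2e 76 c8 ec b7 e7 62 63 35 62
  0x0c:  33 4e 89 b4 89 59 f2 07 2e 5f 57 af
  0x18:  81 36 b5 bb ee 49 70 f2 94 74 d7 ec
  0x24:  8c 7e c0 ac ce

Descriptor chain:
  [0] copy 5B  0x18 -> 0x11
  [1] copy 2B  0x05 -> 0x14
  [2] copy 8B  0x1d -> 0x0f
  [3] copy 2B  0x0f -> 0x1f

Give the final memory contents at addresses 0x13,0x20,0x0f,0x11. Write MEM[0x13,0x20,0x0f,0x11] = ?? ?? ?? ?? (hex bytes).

  after D0: wrote 5B at 0x11 = 8136b5bbee
  after D1: wrote 2B at 0x14 = ecb7
  after D2: wrote 8B at 0x0f = 4970f29474d7ec8c
  after D3: wrote 2B at 0x1f = 4970
query mem[0x13]=0x74, mem[0x20]=0x70, mem[0x0f]=0x49, mem[0x11]=0xf2

MEM[0x13,0x20,0x0f,0x11] = 74 70 49 f2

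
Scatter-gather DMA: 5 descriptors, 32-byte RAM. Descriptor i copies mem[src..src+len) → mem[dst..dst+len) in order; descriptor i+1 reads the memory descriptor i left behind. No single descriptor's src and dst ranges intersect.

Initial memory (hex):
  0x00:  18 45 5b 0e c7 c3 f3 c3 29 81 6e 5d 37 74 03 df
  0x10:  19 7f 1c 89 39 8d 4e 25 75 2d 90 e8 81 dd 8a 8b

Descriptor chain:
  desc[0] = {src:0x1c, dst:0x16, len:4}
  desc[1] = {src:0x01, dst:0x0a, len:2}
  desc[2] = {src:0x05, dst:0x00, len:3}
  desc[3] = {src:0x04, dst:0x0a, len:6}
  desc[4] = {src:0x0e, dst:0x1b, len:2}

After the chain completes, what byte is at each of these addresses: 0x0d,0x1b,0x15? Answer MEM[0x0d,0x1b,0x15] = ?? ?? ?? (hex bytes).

MEM[0x0d,0x1b,0x15] = c3 29 8d

[0] 0x1c->0x16 len=4 : 81 dd 8a 8b
[1] 0x01->0x0a len=2 : 45 5b
[2] 0x05->0x00 len=3 : c3 f3 c3
[3] 0x04->0x0a len=6 : c7 c3 f3 c3 29 81
[4] 0x0e->0x1b len=2 : 29 81
query mem[0x0d]=0xc3, mem[0x1b]=0x29, mem[0x15]=0x8d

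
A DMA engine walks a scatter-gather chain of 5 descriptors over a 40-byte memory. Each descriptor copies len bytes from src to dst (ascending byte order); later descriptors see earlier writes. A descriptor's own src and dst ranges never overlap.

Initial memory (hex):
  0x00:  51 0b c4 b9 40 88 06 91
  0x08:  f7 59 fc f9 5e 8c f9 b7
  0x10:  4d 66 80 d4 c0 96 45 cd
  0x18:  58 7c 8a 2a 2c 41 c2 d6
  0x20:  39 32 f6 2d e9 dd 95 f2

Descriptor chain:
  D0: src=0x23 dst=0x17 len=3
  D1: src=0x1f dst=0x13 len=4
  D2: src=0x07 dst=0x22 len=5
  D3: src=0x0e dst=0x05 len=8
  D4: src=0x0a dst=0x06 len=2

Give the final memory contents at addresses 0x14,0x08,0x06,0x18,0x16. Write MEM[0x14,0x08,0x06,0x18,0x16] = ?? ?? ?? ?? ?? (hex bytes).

MEM[0x14,0x08,0x06,0x18,0x16] = 39 66 d6 e9 f6

  after D0: wrote 3B at 0x17 = 2de9dd
  after D1: wrote 4B at 0x13 = d63932f6
  after D2: wrote 5B at 0x22 = 91f759fcf9
  after D3: wrote 8B at 0x05 = f9b74d6680d63932
  after D4: wrote 2B at 0x06 = d639
query mem[0x14]=0x39, mem[0x08]=0x66, mem[0x06]=0xd6, mem[0x18]=0xe9, mem[0x16]=0xf6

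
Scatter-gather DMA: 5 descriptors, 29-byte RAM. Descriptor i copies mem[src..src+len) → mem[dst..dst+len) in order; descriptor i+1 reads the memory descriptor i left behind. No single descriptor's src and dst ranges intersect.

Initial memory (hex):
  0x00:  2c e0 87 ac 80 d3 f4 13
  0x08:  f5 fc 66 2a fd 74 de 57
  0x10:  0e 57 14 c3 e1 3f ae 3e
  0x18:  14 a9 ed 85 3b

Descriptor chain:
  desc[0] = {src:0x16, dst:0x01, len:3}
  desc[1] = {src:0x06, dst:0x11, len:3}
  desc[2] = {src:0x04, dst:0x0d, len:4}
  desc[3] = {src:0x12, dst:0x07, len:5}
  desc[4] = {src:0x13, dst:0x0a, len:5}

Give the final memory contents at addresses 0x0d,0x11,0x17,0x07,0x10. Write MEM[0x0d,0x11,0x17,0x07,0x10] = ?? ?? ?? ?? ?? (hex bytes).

#0 dst[0x01+3] := {0xae,0x3e,0x14}
#1 dst[0x11+3] := {0xf4,0x13,0xf5}
#2 dst[0x0d+4] := {0x80,0xd3,0xf4,0x13}
#3 dst[0x07+5] := {0x13,0xf5,0xe1,0x3f,0xae}
#4 dst[0x0a+5] := {0xf5,0xe1,0x3f,0xae,0x3e}
query mem[0x0d]=0xae, mem[0x11]=0xf4, mem[0x17]=0x3e, mem[0x07]=0x13, mem[0x10]=0x13

MEM[0x0d,0x11,0x17,0x07,0x10] = ae f4 3e 13 13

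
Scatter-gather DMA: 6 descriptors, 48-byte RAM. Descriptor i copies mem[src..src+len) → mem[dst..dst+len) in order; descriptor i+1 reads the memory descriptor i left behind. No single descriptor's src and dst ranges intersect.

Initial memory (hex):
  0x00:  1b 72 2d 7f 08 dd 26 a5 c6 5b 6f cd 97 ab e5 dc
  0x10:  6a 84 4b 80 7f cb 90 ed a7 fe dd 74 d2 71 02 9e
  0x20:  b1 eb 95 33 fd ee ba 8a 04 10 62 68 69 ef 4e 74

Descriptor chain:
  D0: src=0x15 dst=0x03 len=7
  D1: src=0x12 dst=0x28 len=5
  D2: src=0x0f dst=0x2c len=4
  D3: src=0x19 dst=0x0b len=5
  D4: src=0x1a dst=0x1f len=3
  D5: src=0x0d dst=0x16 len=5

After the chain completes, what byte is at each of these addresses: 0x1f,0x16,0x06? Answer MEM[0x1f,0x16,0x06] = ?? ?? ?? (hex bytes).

[0] 0x15->0x03 len=7 : cb 90 ed a7 fe dd 74
[1] 0x12->0x28 len=5 : 4b 80 7f cb 90
[2] 0x0f->0x2c len=4 : dc 6a 84 4b
[3] 0x19->0x0b len=5 : fe dd 74 d2 71
[4] 0x1a->0x1f len=3 : dd 74 d2
[5] 0x0d->0x16 len=5 : 74 d2 71 6a 84
query mem[0x1f]=0xdd, mem[0x16]=0x74, mem[0x06]=0xa7

MEM[0x1f,0x16,0x06] = dd 74 a7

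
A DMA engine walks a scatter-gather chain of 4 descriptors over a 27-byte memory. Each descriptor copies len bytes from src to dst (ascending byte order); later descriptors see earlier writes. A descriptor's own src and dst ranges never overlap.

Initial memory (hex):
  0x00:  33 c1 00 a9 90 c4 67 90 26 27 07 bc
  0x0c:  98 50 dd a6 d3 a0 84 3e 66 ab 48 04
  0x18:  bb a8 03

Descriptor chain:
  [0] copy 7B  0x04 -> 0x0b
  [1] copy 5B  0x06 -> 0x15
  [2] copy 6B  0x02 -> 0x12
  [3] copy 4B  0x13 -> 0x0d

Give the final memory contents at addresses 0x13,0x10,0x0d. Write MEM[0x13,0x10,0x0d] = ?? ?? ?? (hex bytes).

  after D0: wrote 7B at 0x0b = 90c46790262707
  after D1: wrote 5B at 0x15 = 6790262707
  after D2: wrote 6B at 0x12 = 00a990c46790
  after D3: wrote 4B at 0x0d = a990c467
query mem[0x13]=0xa9, mem[0x10]=0x67, mem[0x0d]=0xa9

MEM[0x13,0x10,0x0d] = a9 67 a9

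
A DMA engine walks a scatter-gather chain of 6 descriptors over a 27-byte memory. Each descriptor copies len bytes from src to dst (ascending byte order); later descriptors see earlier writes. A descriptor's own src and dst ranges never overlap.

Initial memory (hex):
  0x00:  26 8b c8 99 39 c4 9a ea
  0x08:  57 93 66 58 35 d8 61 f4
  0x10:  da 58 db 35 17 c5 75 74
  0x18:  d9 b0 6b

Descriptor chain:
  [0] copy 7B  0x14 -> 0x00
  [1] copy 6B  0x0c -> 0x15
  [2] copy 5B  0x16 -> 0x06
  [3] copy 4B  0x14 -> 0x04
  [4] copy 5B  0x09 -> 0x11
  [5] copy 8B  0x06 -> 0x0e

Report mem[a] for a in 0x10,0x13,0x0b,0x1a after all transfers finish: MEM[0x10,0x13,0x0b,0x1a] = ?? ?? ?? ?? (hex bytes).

MEM[0x10,0x13,0x0b,0x1a] = f4 58 58 58

[0] 0x14->0x00 len=7 : 17 c5 75 74 d9 b0 6b
[1] 0x0c->0x15 len=6 : 35 d8 61 f4 da 58
[2] 0x16->0x06 len=5 : d8 61 f4 da 58
[3] 0x14->0x04 len=4 : 17 35 d8 61
[4] 0x09->0x11 len=5 : da 58 58 35 d8
[5] 0x06->0x0e len=8 : d8 61 f4 da 58 58 35 d8
query mem[0x10]=0xf4, mem[0x13]=0x58, mem[0x0b]=0x58, mem[0x1a]=0x58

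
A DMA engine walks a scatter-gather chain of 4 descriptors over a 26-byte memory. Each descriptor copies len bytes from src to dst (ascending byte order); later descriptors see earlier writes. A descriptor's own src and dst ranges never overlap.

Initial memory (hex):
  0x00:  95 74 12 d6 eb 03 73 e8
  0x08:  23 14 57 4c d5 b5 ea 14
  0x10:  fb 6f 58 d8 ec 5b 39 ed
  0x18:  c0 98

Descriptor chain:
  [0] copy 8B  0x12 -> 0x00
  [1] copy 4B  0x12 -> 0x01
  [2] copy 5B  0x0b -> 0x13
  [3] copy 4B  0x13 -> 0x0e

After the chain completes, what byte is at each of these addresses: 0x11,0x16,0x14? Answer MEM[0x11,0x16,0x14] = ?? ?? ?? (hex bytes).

MEM[0x11,0x16,0x14] = ea ea d5

#0 dst[0x00+8] := {0x58,0xd8,0xec,0x5b,0x39,0xed,0xc0,0x98}
#1 dst[0x01+4] := {0x58,0xd8,0xec,0x5b}
#2 dst[0x13+5] := {0x4c,0xd5,0xb5,0xea,0x14}
#3 dst[0x0e+4] := {0x4c,0xd5,0xb5,0xea}
query mem[0x11]=0xea, mem[0x16]=0xea, mem[0x14]=0xd5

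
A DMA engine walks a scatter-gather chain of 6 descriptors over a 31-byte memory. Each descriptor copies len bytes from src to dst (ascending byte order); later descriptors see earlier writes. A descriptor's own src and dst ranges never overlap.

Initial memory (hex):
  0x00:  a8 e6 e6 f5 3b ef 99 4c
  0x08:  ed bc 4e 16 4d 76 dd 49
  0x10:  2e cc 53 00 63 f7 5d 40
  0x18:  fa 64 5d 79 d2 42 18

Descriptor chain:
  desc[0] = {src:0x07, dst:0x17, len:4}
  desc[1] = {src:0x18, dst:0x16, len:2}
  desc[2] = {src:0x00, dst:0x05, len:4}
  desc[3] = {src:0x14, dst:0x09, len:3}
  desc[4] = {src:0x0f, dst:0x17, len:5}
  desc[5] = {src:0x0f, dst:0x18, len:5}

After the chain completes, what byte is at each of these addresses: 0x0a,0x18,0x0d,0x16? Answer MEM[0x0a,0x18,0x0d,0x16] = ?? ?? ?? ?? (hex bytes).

MEM[0x0a,0x18,0x0d,0x16] = f7 49 76 ed

D0: mem[0x17..0x1a] <- [4c ed bc 4e]
D1: mem[0x16..0x17] <- [ed bc]
D2: mem[0x05..0x08] <- [a8 e6 e6 f5]
D3: mem[0x09..0x0b] <- [63 f7 ed]
D4: mem[0x17..0x1b] <- [49 2e cc 53 00]
D5: mem[0x18..0x1c] <- [49 2e cc 53 00]
query mem[0x0a]=0xf7, mem[0x18]=0x49, mem[0x0d]=0x76, mem[0x16]=0xed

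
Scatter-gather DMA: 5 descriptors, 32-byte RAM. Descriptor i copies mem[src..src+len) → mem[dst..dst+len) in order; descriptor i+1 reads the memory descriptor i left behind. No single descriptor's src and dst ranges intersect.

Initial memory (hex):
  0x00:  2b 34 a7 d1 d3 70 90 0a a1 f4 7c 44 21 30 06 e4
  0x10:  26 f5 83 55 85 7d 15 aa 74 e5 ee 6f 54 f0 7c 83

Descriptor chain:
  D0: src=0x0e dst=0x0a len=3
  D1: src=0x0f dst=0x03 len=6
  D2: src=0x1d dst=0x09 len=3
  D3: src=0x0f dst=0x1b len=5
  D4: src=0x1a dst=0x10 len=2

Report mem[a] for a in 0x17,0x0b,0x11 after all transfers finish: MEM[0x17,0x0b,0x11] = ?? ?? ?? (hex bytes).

MEM[0x17,0x0b,0x11] = aa 83 e4

[0] 0x0e->0x0a len=3 : 06 e4 26
[1] 0x0f->0x03 len=6 : e4 26 f5 83 55 85
[2] 0x1d->0x09 len=3 : f0 7c 83
[3] 0x0f->0x1b len=5 : e4 26 f5 83 55
[4] 0x1a->0x10 len=2 : ee e4
query mem[0x17]=0xaa, mem[0x0b]=0x83, mem[0x11]=0xe4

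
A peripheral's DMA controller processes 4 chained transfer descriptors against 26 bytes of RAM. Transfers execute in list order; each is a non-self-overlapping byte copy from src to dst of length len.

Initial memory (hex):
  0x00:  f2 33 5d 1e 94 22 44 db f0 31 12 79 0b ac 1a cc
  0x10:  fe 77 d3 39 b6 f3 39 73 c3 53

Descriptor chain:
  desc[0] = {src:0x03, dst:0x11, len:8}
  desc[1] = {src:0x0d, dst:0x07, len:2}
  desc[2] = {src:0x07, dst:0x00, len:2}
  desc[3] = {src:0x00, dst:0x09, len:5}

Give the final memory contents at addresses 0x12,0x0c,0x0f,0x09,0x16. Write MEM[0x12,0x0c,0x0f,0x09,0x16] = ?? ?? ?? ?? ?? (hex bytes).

#0 dst[0x11+8] := {0x1e,0x94,0x22,0x44,0xdb,0xf0,0x31,0x12}
#1 dst[0x07+2] := {0xac,0x1a}
#2 dst[0x00+2] := {0xac,0x1a}
#3 dst[0x09+5] := {0xac,0x1a,0x5d,0x1e,0x94}
query mem[0x12]=0x94, mem[0x0c]=0x1e, mem[0x0f]=0xcc, mem[0x09]=0xac, mem[0x16]=0xf0

MEM[0x12,0x0c,0x0f,0x09,0x16] = 94 1e cc ac f0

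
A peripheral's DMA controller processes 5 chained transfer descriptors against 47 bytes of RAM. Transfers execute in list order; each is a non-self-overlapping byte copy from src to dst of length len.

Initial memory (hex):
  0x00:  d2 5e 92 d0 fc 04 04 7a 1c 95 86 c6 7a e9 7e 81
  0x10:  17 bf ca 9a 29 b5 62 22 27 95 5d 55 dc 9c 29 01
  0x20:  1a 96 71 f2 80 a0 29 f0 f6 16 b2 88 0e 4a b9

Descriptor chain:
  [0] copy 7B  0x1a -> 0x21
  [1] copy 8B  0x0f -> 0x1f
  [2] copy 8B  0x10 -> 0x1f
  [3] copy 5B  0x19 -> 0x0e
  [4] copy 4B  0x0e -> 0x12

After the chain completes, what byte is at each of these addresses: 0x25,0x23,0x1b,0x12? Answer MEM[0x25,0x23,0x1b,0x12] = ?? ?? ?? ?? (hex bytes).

MEM[0x25,0x23,0x1b,0x12] = 62 29 55 95

D0: mem[0x21..0x27] <- [5d 55 dc 9c 29 01 1a]
D1: mem[0x1f..0x26] <- [81 17 bf ca 9a 29 b5 62]
D2: mem[0x1f..0x26] <- [17 bf ca 9a 29 b5 62 22]
D3: mem[0x0e..0x12] <- [95 5d 55 dc 9c]
D4: mem[0x12..0x15] <- [95 5d 55 dc]
query mem[0x25]=0x62, mem[0x23]=0x29, mem[0x1b]=0x55, mem[0x12]=0x95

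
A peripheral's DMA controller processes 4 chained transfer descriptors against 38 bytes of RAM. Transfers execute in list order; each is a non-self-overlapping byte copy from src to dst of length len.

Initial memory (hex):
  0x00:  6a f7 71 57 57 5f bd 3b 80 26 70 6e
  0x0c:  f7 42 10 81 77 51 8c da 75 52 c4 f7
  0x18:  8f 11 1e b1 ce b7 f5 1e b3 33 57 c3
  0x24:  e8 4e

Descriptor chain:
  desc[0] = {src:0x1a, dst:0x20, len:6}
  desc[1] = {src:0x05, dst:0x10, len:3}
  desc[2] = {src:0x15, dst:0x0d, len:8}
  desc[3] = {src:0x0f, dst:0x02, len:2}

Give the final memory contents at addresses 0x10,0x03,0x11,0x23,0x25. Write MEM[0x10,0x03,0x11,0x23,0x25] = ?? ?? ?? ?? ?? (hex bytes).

  after D0: wrote 6B at 0x20 = 1eb1ceb7f51e
  after D1: wrote 3B at 0x10 = 5fbd3b
  after D2: wrote 8B at 0x0d = 52c4f78f111eb1ce
  after D3: wrote 2B at 0x02 = f78f
query mem[0x10]=0x8f, mem[0x03]=0x8f, mem[0x11]=0x11, mem[0x23]=0xb7, mem[0x25]=0x1e

MEM[0x10,0x03,0x11,0x23,0x25] = 8f 8f 11 b7 1e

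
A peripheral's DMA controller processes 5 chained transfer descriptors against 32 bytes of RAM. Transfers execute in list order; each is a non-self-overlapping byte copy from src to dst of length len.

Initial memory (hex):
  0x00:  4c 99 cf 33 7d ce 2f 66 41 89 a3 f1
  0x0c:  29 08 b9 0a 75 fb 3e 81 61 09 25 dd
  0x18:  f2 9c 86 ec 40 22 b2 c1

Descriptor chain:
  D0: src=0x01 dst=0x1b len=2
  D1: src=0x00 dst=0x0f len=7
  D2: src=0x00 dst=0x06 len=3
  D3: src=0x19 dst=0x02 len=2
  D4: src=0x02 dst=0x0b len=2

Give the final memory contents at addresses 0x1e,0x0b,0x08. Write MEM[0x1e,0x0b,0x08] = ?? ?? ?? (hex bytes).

MEM[0x1e,0x0b,0x08] = b2 9c cf

D0: mem[0x1b..0x1c] <- [99 cf]
D1: mem[0x0f..0x15] <- [4c 99 cf 33 7d ce 2f]
D2: mem[0x06..0x08] <- [4c 99 cf]
D3: mem[0x02..0x03] <- [9c 86]
D4: mem[0x0b..0x0c] <- [9c 86]
query mem[0x1e]=0xb2, mem[0x0b]=0x9c, mem[0x08]=0xcf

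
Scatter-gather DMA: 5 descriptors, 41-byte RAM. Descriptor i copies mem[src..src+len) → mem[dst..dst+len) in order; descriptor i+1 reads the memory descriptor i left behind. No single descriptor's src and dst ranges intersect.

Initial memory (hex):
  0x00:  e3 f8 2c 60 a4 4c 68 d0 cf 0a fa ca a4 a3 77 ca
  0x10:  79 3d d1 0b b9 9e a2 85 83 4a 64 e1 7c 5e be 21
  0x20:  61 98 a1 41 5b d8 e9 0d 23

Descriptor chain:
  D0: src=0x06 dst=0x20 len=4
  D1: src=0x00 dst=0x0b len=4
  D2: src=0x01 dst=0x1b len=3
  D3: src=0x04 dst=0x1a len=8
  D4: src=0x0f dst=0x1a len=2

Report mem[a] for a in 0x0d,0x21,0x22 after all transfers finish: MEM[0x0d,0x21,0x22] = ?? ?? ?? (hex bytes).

D0: mem[0x20..0x23] <- [68 d0 cf 0a]
D1: mem[0x0b..0x0e] <- [e3 f8 2c 60]
D2: mem[0x1b..0x1d] <- [f8 2c 60]
D3: mem[0x1a..0x21] <- [a4 4c 68 d0 cf 0a fa e3]
D4: mem[0x1a..0x1b] <- [ca 79]
query mem[0x0d]=0x2c, mem[0x21]=0xe3, mem[0x22]=0xcf

MEM[0x0d,0x21,0x22] = 2c e3 cf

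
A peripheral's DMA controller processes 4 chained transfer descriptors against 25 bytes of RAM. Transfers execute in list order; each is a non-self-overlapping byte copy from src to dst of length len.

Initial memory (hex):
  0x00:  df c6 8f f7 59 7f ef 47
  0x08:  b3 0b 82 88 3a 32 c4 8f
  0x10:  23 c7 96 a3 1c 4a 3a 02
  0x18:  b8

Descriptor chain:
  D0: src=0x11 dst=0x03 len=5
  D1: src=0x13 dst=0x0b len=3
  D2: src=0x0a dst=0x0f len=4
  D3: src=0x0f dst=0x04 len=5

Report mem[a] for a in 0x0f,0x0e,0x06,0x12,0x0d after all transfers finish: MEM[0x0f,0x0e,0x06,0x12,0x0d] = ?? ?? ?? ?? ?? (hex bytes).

  after D0: wrote 5B at 0x03 = c796a31c4a
  after D1: wrote 3B at 0x0b = a31c4a
  after D2: wrote 4B at 0x0f = 82a31c4a
  after D3: wrote 5B at 0x04 = 82a31c4aa3
query mem[0x0f]=0x82, mem[0x0e]=0xc4, mem[0x06]=0x1c, mem[0x12]=0x4a, mem[0x0d]=0x4a

MEM[0x0f,0x0e,0x06,0x12,0x0d] = 82 c4 1c 4a 4a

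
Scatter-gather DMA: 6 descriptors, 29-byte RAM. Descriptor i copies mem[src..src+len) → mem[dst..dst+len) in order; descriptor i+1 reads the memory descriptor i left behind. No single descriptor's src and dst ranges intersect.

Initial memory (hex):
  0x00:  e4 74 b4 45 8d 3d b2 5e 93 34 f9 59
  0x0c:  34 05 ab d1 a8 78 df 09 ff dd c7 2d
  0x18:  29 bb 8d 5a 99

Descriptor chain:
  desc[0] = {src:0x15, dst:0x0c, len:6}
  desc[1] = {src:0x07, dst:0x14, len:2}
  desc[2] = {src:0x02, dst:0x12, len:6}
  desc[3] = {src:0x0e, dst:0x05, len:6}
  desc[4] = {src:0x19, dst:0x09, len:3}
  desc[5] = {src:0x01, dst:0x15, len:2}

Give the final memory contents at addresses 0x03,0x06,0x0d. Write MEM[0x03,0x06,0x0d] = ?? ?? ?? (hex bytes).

MEM[0x03,0x06,0x0d] = 45 29 c7

#0 dst[0x0c+6] := {0xdd,0xc7,0x2d,0x29,0xbb,0x8d}
#1 dst[0x14+2] := {0x5e,0x93}
#2 dst[0x12+6] := {0xb4,0x45,0x8d,0x3d,0xb2,0x5e}
#3 dst[0x05+6] := {0x2d,0x29,0xbb,0x8d,0xb4,0x45}
#4 dst[0x09+3] := {0xbb,0x8d,0x5a}
#5 dst[0x15+2] := {0x74,0xb4}
query mem[0x03]=0x45, mem[0x06]=0x29, mem[0x0d]=0xc7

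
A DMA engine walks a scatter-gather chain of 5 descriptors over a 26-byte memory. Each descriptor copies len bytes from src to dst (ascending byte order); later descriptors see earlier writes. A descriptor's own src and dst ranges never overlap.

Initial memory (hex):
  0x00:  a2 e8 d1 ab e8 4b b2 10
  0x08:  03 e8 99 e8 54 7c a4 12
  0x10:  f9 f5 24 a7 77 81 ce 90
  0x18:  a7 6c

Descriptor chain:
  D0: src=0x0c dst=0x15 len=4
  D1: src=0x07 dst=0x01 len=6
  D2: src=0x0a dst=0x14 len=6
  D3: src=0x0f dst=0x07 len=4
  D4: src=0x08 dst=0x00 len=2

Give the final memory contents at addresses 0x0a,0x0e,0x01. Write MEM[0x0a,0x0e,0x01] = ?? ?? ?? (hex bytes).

MEM[0x0a,0x0e,0x01] = 24 a4 f5

[0] 0x0c->0x15 len=4 : 54 7c a4 12
[1] 0x07->0x01 len=6 : 10 03 e8 99 e8 54
[2] 0x0a->0x14 len=6 : 99 e8 54 7c a4 12
[3] 0x0f->0x07 len=4 : 12 f9 f5 24
[4] 0x08->0x00 len=2 : f9 f5
query mem[0x0a]=0x24, mem[0x0e]=0xa4, mem[0x01]=0xf5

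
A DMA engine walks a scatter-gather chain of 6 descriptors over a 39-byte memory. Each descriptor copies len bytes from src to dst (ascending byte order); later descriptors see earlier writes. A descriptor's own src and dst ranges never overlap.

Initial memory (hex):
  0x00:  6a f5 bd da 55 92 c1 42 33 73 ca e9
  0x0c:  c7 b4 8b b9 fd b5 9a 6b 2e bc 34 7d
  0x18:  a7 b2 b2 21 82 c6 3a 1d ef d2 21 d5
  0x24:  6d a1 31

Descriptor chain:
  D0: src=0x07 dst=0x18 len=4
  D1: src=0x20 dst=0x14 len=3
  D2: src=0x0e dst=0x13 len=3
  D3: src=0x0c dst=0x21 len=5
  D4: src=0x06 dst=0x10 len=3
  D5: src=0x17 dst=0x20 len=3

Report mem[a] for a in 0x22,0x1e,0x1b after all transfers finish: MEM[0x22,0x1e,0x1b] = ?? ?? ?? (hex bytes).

[0] 0x07->0x18 len=4 : 42 33 73 ca
[1] 0x20->0x14 len=3 : ef d2 21
[2] 0x0e->0x13 len=3 : 8b b9 fd
[3] 0x0c->0x21 len=5 : c7 b4 8b b9 fd
[4] 0x06->0x10 len=3 : c1 42 33
[5] 0x17->0x20 len=3 : 7d 42 33
query mem[0x22]=0x33, mem[0x1e]=0x3a, mem[0x1b]=0xca

MEM[0x22,0x1e,0x1b] = 33 3a ca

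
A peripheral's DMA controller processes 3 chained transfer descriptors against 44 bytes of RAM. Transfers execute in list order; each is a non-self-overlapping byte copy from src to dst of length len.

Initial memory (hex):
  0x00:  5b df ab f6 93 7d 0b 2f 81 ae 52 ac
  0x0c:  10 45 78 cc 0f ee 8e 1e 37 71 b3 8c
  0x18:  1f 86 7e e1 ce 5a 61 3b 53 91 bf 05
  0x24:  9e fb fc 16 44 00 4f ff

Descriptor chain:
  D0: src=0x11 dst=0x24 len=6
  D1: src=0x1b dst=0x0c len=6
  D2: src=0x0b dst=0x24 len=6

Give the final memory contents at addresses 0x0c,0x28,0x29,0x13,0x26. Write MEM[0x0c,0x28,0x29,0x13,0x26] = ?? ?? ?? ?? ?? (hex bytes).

[0] 0x11->0x24 len=6 : ee 8e 1e 37 71 b3
[1] 0x1b->0x0c len=6 : e1 ce 5a 61 3b 53
[2] 0x0b->0x24 len=6 : ac e1 ce 5a 61 3b
query mem[0x0c]=0xe1, mem[0x28]=0x61, mem[0x29]=0x3b, mem[0x13]=0x1e, mem[0x26]=0xce

MEM[0x0c,0x28,0x29,0x13,0x26] = e1 61 3b 1e ce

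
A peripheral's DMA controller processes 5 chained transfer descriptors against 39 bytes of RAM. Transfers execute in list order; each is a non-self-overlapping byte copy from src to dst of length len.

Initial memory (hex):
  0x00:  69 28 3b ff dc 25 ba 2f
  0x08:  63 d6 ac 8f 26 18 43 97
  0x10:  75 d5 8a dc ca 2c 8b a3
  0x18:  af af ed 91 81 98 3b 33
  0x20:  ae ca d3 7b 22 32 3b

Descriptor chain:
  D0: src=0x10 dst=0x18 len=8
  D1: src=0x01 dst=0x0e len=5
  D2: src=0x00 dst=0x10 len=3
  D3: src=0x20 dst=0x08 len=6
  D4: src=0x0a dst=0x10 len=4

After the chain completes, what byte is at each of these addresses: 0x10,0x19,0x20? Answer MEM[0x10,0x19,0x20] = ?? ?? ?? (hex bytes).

MEM[0x10,0x19,0x20] = d3 d5 ae

  after D0: wrote 8B at 0x18 = 75d58adcca2c8ba3
  after D1: wrote 5B at 0x0e = 283bffdc25
  after D2: wrote 3B at 0x10 = 69283b
  after D3: wrote 6B at 0x08 = aecad37b2232
  after D4: wrote 4B at 0x10 = d37b2232
query mem[0x10]=0xd3, mem[0x19]=0xd5, mem[0x20]=0xae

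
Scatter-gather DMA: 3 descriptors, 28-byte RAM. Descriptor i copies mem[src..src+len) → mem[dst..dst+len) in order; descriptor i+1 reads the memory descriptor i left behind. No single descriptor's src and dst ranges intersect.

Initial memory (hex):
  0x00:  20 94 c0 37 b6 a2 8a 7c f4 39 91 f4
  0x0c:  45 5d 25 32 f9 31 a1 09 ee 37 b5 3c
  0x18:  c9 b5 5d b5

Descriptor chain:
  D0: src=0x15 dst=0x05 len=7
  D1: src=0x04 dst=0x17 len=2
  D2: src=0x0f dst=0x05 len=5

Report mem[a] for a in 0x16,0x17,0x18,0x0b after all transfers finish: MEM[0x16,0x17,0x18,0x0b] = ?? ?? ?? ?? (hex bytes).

MEM[0x16,0x17,0x18,0x0b] = b5 b6 37 b5

D0: mem[0x05..0x0b] <- [37 b5 3c c9 b5 5d b5]
D1: mem[0x17..0x18] <- [b6 37]
D2: mem[0x05..0x09] <- [32 f9 31 a1 09]
query mem[0x16]=0xb5, mem[0x17]=0xb6, mem[0x18]=0x37, mem[0x0b]=0xb5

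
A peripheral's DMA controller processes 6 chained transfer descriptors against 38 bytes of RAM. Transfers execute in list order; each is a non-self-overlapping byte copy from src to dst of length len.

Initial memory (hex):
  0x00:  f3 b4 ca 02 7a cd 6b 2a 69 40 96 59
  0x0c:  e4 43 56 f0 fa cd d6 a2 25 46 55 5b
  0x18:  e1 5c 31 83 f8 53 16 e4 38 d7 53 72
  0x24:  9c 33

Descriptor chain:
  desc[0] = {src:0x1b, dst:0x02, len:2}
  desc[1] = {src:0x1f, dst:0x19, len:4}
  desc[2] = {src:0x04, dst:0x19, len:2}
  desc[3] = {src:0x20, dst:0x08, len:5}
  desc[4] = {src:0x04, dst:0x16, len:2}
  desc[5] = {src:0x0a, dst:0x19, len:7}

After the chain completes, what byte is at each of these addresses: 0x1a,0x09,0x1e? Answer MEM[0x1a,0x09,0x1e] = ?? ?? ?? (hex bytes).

MEM[0x1a,0x09,0x1e] = 72 d7 f0

[0] 0x1b->0x02 len=2 : 83 f8
[1] 0x1f->0x19 len=4 : e4 38 d7 53
[2] 0x04->0x19 len=2 : 7a cd
[3] 0x20->0x08 len=5 : 38 d7 53 72 9c
[4] 0x04->0x16 len=2 : 7a cd
[5] 0x0a->0x19 len=7 : 53 72 9c 43 56 f0 fa
query mem[0x1a]=0x72, mem[0x09]=0xd7, mem[0x1e]=0xf0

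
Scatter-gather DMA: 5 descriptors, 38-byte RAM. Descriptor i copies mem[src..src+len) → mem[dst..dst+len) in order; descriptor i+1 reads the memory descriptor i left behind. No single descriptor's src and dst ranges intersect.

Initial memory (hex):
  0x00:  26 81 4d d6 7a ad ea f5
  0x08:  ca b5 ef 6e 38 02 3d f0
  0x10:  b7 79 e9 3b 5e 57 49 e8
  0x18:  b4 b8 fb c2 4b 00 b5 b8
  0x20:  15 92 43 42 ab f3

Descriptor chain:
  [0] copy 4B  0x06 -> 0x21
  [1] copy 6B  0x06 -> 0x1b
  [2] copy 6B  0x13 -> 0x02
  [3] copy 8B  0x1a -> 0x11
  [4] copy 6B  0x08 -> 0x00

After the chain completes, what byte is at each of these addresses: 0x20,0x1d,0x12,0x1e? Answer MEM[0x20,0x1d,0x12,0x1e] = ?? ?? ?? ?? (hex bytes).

MEM[0x20,0x1d,0x12,0x1e] = 6e ca ea b5

#0 dst[0x21+4] := {0xea,0xf5,0xca,0xb5}
#1 dst[0x1b+6] := {0xea,0xf5,0xca,0xb5,0xef,0x6e}
#2 dst[0x02+6] := {0x3b,0x5e,0x57,0x49,0xe8,0xb4}
#3 dst[0x11+8] := {0xfb,0xea,0xf5,0xca,0xb5,0xef,0x6e,0xea}
#4 dst[0x00+6] := {0xca,0xb5,0xef,0x6e,0x38,0x02}
query mem[0x20]=0x6e, mem[0x1d]=0xca, mem[0x12]=0xea, mem[0x1e]=0xb5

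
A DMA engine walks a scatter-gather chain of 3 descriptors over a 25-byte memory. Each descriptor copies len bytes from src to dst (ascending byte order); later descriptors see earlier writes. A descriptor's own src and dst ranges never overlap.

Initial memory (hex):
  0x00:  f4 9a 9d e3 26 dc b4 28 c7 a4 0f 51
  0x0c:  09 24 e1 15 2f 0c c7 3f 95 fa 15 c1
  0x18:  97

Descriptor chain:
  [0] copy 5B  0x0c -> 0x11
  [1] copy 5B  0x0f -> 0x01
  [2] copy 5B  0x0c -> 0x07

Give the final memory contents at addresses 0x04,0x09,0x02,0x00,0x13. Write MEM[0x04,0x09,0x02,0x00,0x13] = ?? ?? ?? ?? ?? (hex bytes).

D0: mem[0x11..0x15] <- [09 24 e1 15 2f]
D1: mem[0x01..0x05] <- [15 2f 09 24 e1]
D2: mem[0x07..0x0b] <- [09 24 e1 15 2f]
query mem[0x04]=0x24, mem[0x09]=0xe1, mem[0x02]=0x2f, mem[0x00]=0xf4, mem[0x13]=0xe1

MEM[0x04,0x09,0x02,0x00,0x13] = 24 e1 2f f4 e1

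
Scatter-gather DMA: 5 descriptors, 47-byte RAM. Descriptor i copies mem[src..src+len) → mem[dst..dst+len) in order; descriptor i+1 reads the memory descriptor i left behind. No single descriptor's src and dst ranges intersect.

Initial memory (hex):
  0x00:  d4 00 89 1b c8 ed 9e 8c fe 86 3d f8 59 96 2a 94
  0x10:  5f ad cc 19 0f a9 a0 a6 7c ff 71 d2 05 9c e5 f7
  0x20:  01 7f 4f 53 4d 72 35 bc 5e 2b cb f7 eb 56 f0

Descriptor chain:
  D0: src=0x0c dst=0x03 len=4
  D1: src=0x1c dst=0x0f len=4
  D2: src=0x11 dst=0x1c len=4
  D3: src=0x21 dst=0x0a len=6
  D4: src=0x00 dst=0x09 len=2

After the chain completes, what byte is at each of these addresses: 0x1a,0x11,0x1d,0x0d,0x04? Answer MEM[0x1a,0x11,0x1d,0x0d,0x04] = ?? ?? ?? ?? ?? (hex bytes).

[0] 0x0c->0x03 len=4 : 59 96 2a 94
[1] 0x1c->0x0f len=4 : 05 9c e5 f7
[2] 0x11->0x1c len=4 : e5 f7 19 0f
[3] 0x21->0x0a len=6 : 7f 4f 53 4d 72 35
[4] 0x00->0x09 len=2 : d4 00
query mem[0x1a]=0x71, mem[0x11]=0xe5, mem[0x1d]=0xf7, mem[0x0d]=0x4d, mem[0x04]=0x96

MEM[0x1a,0x11,0x1d,0x0d,0x04] = 71 e5 f7 4d 96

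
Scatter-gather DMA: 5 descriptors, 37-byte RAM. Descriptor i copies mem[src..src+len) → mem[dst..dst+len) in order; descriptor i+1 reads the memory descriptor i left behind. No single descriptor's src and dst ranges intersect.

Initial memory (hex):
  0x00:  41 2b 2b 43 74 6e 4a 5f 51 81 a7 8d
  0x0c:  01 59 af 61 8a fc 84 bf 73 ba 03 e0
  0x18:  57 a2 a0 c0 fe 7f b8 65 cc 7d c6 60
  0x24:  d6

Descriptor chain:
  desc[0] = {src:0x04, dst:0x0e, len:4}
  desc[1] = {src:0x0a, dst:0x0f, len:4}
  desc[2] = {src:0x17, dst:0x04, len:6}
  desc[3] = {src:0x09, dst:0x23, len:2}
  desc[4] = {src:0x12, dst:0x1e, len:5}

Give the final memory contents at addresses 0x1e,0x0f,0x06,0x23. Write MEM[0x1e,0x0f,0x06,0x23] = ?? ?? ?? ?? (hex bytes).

MEM[0x1e,0x0f,0x06,0x23] = 59 a7 a2 fe

[0] 0x04->0x0e len=4 : 74 6e 4a 5f
[1] 0x0a->0x0f len=4 : a7 8d 01 59
[2] 0x17->0x04 len=6 : e0 57 a2 a0 c0 fe
[3] 0x09->0x23 len=2 : fe a7
[4] 0x12->0x1e len=5 : 59 bf 73 ba 03
query mem[0x1e]=0x59, mem[0x0f]=0xa7, mem[0x06]=0xa2, mem[0x23]=0xfe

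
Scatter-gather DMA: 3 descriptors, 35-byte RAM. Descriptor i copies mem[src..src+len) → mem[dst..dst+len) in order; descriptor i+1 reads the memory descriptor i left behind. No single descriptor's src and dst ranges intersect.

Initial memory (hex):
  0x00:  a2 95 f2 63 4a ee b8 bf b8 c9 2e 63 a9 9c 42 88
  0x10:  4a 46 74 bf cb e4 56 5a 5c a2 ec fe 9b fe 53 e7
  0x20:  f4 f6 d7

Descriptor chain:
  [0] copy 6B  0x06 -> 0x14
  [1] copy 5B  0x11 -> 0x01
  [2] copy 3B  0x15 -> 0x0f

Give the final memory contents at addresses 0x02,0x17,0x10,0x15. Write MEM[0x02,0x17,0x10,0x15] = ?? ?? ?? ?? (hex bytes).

MEM[0x02,0x17,0x10,0x15] = 74 c9 b8 bf

D0: mem[0x14..0x19] <- [b8 bf b8 c9 2e 63]
D1: mem[0x01..0x05] <- [46 74 bf b8 bf]
D2: mem[0x0f..0x11] <- [bf b8 c9]
query mem[0x02]=0x74, mem[0x17]=0xc9, mem[0x10]=0xb8, mem[0x15]=0xbf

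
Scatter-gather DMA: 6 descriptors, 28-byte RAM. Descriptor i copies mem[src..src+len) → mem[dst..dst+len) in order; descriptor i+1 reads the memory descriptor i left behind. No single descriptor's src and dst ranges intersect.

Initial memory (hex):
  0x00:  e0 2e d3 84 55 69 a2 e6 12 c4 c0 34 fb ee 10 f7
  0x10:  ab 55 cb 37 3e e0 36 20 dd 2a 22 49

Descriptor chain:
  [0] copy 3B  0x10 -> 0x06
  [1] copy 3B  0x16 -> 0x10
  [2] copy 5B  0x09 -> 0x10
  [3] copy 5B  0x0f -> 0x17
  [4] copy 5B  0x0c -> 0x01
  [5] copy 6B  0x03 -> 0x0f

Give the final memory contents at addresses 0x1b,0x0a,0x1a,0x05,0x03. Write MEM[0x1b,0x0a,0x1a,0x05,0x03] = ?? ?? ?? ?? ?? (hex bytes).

MEM[0x1b,0x0a,0x1a,0x05,0x03] = fb c0 34 c4 10

#0 dst[0x06+3] := {0xab,0x55,0xcb}
#1 dst[0x10+3] := {0x36,0x20,0xdd}
#2 dst[0x10+5] := {0xc4,0xc0,0x34,0xfb,0xee}
#3 dst[0x17+5] := {0xf7,0xc4,0xc0,0x34,0xfb}
#4 dst[0x01+5] := {0xfb,0xee,0x10,0xf7,0xc4}
#5 dst[0x0f+6] := {0x10,0xf7,0xc4,0xab,0x55,0xcb}
query mem[0x1b]=0xfb, mem[0x0a]=0xc0, mem[0x1a]=0x34, mem[0x05]=0xc4, mem[0x03]=0x10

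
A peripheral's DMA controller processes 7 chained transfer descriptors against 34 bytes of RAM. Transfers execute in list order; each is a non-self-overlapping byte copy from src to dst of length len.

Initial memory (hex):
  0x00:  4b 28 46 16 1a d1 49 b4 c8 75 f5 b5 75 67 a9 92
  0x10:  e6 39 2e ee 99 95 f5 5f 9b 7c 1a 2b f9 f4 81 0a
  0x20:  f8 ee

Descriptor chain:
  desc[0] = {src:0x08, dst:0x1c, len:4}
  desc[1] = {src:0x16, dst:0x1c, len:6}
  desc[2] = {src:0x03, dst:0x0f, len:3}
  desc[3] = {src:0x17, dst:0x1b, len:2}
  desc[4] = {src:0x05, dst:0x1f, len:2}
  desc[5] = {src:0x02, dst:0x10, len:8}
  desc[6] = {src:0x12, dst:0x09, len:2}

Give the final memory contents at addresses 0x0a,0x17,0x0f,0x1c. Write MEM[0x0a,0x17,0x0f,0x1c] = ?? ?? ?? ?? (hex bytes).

MEM[0x0a,0x17,0x0f,0x1c] = d1 75 16 9b

#0 dst[0x1c+4] := {0xc8,0x75,0xf5,0xb5}
#1 dst[0x1c+6] := {0xf5,0x5f,0x9b,0x7c,0x1a,0x2b}
#2 dst[0x0f+3] := {0x16,0x1a,0xd1}
#3 dst[0x1b+2] := {0x5f,0x9b}
#4 dst[0x1f+2] := {0xd1,0x49}
#5 dst[0x10+8] := {0x46,0x16,0x1a,0xd1,0x49,0xb4,0xc8,0x75}
#6 dst[0x09+2] := {0x1a,0xd1}
query mem[0x0a]=0xd1, mem[0x17]=0x75, mem[0x0f]=0x16, mem[0x1c]=0x9b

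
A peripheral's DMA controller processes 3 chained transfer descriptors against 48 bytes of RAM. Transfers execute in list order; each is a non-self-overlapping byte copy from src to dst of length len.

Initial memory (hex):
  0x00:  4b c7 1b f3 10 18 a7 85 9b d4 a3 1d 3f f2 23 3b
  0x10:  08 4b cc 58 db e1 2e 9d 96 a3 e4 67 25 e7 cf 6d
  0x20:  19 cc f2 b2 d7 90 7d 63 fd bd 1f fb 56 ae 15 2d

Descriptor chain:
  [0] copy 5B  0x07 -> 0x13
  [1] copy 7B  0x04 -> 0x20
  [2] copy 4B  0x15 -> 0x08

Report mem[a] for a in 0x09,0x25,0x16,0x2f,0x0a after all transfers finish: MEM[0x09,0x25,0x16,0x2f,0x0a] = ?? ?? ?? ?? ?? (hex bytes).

#0 dst[0x13+5] := {0x85,0x9b,0xd4,0xa3,0x1d}
#1 dst[0x20+7] := {0x10,0x18,0xa7,0x85,0x9b,0xd4,0xa3}
#2 dst[0x08+4] := {0xd4,0xa3,0x1d,0x96}
query mem[0x09]=0xa3, mem[0x25]=0xd4, mem[0x16]=0xa3, mem[0x2f]=0x2d, mem[0x0a]=0x1d

MEM[0x09,0x25,0x16,0x2f,0x0a] = a3 d4 a3 2d 1d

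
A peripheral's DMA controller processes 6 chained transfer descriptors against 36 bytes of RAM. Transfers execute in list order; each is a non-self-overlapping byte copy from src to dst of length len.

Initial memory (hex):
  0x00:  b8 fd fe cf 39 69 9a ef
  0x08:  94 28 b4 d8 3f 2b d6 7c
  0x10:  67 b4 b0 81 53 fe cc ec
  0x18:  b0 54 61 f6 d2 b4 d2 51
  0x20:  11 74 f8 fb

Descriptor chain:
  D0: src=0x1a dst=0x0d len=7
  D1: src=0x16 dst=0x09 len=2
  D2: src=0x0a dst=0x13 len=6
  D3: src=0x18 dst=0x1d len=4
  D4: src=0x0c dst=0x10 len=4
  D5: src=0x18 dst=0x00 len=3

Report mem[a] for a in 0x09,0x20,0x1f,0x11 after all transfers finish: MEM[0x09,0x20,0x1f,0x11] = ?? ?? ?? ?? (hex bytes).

MEM[0x09,0x20,0x1f,0x11] = cc f6 61 61

  after D0: wrote 7B at 0x0d = 61f6d2b4d25111
  after D1: wrote 2B at 0x09 = ccec
  after D2: wrote 6B at 0x13 = ecd83f61f6d2
  after D3: wrote 4B at 0x1d = d25461f6
  after D4: wrote 4B at 0x10 = 3f61f6d2
  after D5: wrote 3B at 0x00 = d25461
query mem[0x09]=0xcc, mem[0x20]=0xf6, mem[0x1f]=0x61, mem[0x11]=0x61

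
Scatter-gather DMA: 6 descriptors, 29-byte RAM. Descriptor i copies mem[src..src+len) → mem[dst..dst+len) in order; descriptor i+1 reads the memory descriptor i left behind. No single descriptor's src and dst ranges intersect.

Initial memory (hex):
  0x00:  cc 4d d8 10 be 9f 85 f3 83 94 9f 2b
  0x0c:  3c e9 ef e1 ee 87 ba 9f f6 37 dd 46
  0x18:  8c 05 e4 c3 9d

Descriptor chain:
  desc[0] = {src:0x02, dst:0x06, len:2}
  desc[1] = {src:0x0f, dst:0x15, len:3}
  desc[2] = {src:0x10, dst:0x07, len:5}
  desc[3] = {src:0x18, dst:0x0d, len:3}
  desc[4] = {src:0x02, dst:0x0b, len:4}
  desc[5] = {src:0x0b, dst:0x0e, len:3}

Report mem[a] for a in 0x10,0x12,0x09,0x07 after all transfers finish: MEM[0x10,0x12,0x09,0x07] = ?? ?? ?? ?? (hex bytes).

MEM[0x10,0x12,0x09,0x07] = be ba ba ee

  after D0: wrote 2B at 0x06 = d810
  after D1: wrote 3B at 0x15 = e1ee87
  after D2: wrote 5B at 0x07 = ee87ba9ff6
  after D3: wrote 3B at 0x0d = 8c05e4
  after D4: wrote 4B at 0x0b = d810be9f
  after D5: wrote 3B at 0x0e = d810be
query mem[0x10]=0xbe, mem[0x12]=0xba, mem[0x09]=0xba, mem[0x07]=0xee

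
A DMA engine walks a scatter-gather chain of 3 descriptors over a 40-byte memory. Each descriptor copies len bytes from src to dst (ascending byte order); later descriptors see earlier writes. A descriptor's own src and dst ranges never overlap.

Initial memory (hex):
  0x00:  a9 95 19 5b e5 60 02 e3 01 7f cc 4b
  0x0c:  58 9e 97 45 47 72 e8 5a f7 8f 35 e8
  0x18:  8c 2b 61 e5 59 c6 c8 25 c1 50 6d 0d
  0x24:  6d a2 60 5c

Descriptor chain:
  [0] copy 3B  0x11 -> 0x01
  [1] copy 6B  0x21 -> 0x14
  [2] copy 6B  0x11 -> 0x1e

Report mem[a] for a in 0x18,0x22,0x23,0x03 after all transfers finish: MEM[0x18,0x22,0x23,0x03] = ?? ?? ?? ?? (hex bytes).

D0: mem[0x01..0x03] <- [72 e8 5a]
D1: mem[0x14..0x19] <- [50 6d 0d 6d a2 60]
D2: mem[0x1e..0x23] <- [72 e8 5a 50 6d 0d]
query mem[0x18]=0xa2, mem[0x22]=0x6d, mem[0x23]=0x0d, mem[0x03]=0x5a

MEM[0x18,0x22,0x23,0x03] = a2 6d 0d 5a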